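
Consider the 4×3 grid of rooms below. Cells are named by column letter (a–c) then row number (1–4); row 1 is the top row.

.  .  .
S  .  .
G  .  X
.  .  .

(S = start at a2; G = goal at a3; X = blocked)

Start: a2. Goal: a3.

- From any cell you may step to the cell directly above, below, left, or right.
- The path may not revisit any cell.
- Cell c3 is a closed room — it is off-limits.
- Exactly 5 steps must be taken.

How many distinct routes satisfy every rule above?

Need simple routes of exactly 5 moves from a2 to a3 (Manhattan distance 1, so 2 moves are spent on a detour and 2 undoing it).
Enumerating: a2 a1 b1 b2 b3 a3 | a2 b2 b3 b4 a4 a3.
That gives 2 routes.

2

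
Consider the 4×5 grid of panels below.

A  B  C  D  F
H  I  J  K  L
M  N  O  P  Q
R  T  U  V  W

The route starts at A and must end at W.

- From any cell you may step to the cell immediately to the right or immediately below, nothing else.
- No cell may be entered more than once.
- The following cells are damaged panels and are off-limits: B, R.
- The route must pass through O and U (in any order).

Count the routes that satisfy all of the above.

A right/down-only route from A to W makes exactly 3 down-moves and 4 right-moves in some order.
With no other constraints that would be C(7,3) = 35 routes.
A monotone route can only reach the required cells in the order O, U, so split there and multiply the segment counts (each segment already excludes blocked cells): A→O: 3; O→U: 1; U→W: 1; product = 3.
That gives 3 routes.

3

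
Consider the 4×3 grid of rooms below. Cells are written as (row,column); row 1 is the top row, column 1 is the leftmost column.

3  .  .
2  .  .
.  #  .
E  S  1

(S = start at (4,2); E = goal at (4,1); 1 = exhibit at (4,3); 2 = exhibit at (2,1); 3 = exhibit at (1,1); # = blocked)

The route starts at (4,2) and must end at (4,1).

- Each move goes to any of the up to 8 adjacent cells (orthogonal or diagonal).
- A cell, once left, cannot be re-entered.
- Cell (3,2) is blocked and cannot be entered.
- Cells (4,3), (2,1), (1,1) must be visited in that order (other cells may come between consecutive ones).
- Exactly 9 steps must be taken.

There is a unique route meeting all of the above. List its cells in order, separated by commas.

(4,2), (4,3), (3,3), (2,3), (1,2), (2,1), (1,1), (2,2), (3,1), (4,1)

The waypoints must appear in the order (4,3), (2,1), (1,1), with no cell reused.
Route from (4,2): right 1 to (4,3), up 2 to (2,3), up-left 1 to (1,2), down-left 1 to (2,1), up 1 to (1,1), down-right 1 to (2,2), down-left 1 to (3,1), down 1 to (4,1) — 9 moves in all.
Check: order respected (1 at step 1, 2 at step 5, 3 at step 6); 9 moves as required.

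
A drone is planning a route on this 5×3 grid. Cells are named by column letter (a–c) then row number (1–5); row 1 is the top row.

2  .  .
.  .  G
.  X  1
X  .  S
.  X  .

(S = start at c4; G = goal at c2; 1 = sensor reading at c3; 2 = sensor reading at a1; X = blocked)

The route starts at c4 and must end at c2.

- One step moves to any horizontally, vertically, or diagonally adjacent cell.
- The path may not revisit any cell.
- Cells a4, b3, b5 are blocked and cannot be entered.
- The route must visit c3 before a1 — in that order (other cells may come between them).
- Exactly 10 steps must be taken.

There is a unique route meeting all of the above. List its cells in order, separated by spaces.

The waypoints must appear in the order c3, a1, with no cell reused.
Route from c4: down 1 to c5, up-left 1 to b4, up-right 1 to c3, up-left 1 to b2, down-left 1 to a3, up 2 to a1, right 2 to c1, down 1 to c2 — 10 moves in all.
Check: order respected (1 at step 3, 2 at step 7); 10 moves as required.

c4 c5 b4 c3 b2 a3 a2 a1 b1 c1 c2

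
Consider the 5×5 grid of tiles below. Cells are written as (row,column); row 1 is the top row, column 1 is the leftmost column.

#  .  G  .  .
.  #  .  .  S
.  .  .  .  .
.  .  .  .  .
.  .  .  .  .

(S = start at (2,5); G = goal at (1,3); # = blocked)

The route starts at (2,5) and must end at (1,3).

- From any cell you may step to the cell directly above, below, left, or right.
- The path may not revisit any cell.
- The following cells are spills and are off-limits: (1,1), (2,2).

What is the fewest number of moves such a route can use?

The Manhattan distance from (2,5) to (1,3) is |2−1| + |5−3| = 3, so at least 3 moves are needed.
A route of 3 moves achieves this: (2,5) → (1,5) → (1,4) → (1,3).
Since 3 matches the lower bound, it is optimal.

3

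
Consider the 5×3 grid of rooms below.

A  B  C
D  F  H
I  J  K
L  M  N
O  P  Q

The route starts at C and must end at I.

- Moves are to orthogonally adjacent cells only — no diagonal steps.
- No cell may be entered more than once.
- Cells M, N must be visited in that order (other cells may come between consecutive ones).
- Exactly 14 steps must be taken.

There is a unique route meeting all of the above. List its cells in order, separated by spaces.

The waypoints must appear in the order M, N, with no cell reused.
Route from C: left 2 to A, down 1 to D, right 2 to H, down 1 to K, left 1 to J, down 1 to M, right 1 to N, down 1 to Q, left 2 to O, up 2 to I — 14 moves in all.
Check: order respected (M at step 8, N at step 9); 14 moves as required.

C B A D F H K J M N Q P O L I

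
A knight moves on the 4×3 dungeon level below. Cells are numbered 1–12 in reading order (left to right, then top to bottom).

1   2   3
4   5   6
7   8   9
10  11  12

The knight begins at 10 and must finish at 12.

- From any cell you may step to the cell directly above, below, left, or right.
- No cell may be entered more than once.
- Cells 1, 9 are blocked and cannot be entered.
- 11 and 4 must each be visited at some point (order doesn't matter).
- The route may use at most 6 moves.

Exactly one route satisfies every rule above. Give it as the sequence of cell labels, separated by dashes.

The budget equals the shortest possible length, so every move has to be on a shortest route through the required cells.
Route from 10: 2× up (reaching 4), right to 5, 2× down (reaching 11), right to 12 — 6 moves in all.
Check: all required cells visited; 6 ≤ 6 moves.

10 - 7 - 4 - 5 - 8 - 11 - 12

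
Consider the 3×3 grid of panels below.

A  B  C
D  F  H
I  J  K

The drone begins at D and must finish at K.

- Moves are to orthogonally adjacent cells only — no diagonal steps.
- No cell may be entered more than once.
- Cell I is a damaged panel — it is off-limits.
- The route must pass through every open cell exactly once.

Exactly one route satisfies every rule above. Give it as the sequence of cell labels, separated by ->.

Need to visit all 8 open cells exactly once, starting at D and ending at K.
Route from D: up 1 to A, right 2 to C, down 1 to H, left 1 to F, down 1 to J, right 1 to K — 7 moves in all.
Check: all 8 open cells covered.

D -> A -> B -> C -> H -> F -> J -> K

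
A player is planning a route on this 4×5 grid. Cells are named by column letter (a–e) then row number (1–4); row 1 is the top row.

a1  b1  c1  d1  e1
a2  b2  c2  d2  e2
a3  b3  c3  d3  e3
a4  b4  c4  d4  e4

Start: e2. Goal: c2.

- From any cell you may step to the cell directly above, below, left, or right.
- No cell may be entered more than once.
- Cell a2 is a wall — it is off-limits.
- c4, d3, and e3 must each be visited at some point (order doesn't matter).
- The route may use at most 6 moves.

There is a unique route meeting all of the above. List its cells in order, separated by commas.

The 6-move cap with required stops at c4, d3, e3 leaves no slack for detours.
Route from e2: down 1 to e3, left 1 to d3, down 1 to d4, left 1 to c4, up 2 to c2 — 6 moves in all.
Check: all required cells visited; 6 ≤ 6 moves.

e2, e3, d3, d4, c4, c3, c2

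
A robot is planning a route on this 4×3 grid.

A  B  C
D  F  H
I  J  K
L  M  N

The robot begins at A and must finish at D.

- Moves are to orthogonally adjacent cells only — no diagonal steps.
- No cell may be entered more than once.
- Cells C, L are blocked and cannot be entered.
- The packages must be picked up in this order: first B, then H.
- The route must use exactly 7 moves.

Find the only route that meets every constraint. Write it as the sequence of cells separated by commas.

The waypoints must appear in the order B, H, with no cell reused.
Route from A: right to B, down to F, right to H, down to K, 2× left (reaching I), up to D — 7 moves in all.
Check: order respected (B at step 1, H at step 3); 7 moves as required.

A, B, F, H, K, J, I, D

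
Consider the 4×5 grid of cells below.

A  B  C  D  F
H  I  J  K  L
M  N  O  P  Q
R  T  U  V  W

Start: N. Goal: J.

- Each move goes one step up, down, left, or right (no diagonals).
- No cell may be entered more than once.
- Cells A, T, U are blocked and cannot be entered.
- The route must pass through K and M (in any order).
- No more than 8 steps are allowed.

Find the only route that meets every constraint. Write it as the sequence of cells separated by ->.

N -> M -> H -> I -> B -> C -> D -> K -> J

Any route must reach K and M and still end at J within 8 moves, so the order of the required stops is forced.
Route from N: left 1 to M, up 1 to H, right 1 to I, up 1 to B, right 2 to D, down 1 to K, left 1 to J — 8 moves in all.
Check: all required cells visited; 8 ≤ 8 moves.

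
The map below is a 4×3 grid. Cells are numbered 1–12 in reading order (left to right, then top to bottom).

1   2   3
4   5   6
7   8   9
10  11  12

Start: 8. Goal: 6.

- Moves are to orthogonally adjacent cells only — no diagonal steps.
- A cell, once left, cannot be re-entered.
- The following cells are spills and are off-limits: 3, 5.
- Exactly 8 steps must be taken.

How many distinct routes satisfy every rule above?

0

Need simple routes of exactly 8 moves from 8 to 6 (Manhattan distance 2, so 3 moves are spent on a detour and 3 undoing it).
No route satisfies every constraint, so the count is 0.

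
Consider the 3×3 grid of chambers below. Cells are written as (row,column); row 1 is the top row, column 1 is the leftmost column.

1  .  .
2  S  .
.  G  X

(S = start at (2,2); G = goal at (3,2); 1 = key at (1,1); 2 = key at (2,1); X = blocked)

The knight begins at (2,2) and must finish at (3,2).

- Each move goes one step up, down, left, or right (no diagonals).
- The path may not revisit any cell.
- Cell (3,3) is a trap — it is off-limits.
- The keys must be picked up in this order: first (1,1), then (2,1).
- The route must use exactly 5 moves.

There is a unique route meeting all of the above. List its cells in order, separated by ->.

The waypoints must appear in the order (1,1), (2,1), with no cell reused.
Route from (2,2): up 1 to (1,2), left 1 to (1,1), down 2 to (3,1), right 1 to (3,2) — 5 moves in all.
Check: order respected (1 at step 2, 2 at step 3); 5 moves as required.

(2,2) -> (1,2) -> (1,1) -> (2,1) -> (3,1) -> (3,2)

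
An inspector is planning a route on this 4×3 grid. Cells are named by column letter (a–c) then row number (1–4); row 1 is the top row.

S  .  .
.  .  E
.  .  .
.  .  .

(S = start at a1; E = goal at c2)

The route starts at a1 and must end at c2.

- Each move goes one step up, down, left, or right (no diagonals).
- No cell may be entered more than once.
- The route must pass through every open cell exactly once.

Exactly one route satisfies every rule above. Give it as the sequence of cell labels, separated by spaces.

a1 a2 a3 a4 b4 c4 c3 b3 b2 b1 c1 c2

Need to visit all 12 open cells exactly once, starting at a1 and ending at c2.
Cell a4 has only two open neighbours (a3 and b4), so the path must pass straight through it: one of those is the cell it's entered from and the other is where it exits.
Route from a1: 3× down (reaching a4), 2× right (reaching c4), up to c3, left to b3, 2× up (reaching b1), right to c1, down to c2 — 11 moves in all.
Check: all 12 open cells covered.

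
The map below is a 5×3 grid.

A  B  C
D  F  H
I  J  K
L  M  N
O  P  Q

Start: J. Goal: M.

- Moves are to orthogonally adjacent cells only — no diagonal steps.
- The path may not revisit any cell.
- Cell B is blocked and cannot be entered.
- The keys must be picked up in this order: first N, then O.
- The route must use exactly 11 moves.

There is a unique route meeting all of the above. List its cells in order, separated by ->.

J -> I -> D -> F -> H -> K -> N -> Q -> P -> O -> L -> M

The waypoints must appear in the order N, O, with no cell reused.
Route from J: left 1 to I, up 1 to D, right 2 to H, down 3 to Q, left 2 to O, up 1 to L, right 1 to M — 11 moves in all.
Check: order respected (N at step 6, O at step 9); 11 moves as required.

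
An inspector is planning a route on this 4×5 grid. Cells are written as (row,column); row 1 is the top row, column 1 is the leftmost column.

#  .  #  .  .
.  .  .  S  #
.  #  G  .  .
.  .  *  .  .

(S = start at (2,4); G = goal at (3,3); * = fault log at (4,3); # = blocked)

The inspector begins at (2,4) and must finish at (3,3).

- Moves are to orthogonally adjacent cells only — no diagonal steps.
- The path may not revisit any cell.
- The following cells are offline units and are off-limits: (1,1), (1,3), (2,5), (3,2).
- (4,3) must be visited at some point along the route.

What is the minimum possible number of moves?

4

Any route passes through (4,3) somewhere between (2,4) and (3,3). Summing Manhattan distances along the two legs ((2,4) → (4,3) → (3,3)) gives a lower bound of 3 + 1 = 4 moves.
A route of 4 moves achieves this: (2,4) → (3,4) → (4,4) → (4,3) → (3,3).
Since 4 matches the lower bound, it is optimal.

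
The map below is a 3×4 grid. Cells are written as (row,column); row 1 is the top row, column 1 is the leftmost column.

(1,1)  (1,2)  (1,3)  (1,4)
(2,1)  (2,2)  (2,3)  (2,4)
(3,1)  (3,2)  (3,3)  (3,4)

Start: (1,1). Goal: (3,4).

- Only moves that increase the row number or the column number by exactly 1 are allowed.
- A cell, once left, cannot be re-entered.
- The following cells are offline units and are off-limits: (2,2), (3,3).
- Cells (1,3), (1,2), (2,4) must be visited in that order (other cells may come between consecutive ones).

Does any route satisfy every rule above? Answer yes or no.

no

(1,2) lies to the left of (1,3), so going from (1,3) to (1,2) would need a leftward move — but moves only go right/down, so (1,3) cannot be visited before (1,2).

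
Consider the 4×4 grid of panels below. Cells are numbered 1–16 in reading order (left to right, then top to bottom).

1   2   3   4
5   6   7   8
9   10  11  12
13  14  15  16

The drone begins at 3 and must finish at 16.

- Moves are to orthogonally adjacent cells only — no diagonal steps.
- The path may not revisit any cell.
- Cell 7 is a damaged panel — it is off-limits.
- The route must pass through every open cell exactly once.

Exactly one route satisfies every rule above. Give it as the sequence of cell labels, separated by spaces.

Need to visit all 15 open cells exactly once, starting at 3 and ending at 16.
Cell 13 has only two open neighbours (9 and 14), so the path must pass straight through it: one of those is the cell it's entered from and the other is where it exits.
Route from 3: right 1 to 4, down 2 to 12, left 2 to 10, up 2 to 2, left 1 to 1, down 3 to 13, right 3 to 16 — 14 moves in all.
Check: all 15 open cells covered.

3 4 8 12 11 10 6 2 1 5 9 13 14 15 16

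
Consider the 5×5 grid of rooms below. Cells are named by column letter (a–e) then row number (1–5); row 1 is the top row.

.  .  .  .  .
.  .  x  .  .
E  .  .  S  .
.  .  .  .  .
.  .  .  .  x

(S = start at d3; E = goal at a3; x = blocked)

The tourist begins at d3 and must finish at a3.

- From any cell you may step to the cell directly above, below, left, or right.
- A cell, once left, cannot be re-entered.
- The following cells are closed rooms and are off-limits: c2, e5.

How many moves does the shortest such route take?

3

The Manhattan distance from d3 to a3 is |3−3| + |4−1| = 3, so at least 3 moves are needed.
A route of 3 moves achieves this: d3 → c3 → b3 → a3.
Since 3 matches the lower bound, it is optimal.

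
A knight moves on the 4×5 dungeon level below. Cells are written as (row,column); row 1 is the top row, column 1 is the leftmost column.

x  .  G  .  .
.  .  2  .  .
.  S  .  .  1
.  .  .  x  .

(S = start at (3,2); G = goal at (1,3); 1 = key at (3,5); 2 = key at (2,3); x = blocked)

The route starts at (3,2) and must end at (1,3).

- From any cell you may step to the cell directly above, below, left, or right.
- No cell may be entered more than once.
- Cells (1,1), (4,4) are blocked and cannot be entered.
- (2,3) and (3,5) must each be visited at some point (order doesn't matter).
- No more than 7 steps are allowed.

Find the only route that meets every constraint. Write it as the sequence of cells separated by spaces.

The budget equals the shortest possible length, so every move has to be on a shortest route through the required cells.
Route from (3,2): 3× right (reaching (3,5)), up to (2,5), 2× left (reaching (2,3)), up to (1,3) — 7 moves in all.
Check: all required cells visited; 7 ≤ 7 moves.

(3,2) (3,3) (3,4) (3,5) (2,5) (2,4) (2,3) (1,3)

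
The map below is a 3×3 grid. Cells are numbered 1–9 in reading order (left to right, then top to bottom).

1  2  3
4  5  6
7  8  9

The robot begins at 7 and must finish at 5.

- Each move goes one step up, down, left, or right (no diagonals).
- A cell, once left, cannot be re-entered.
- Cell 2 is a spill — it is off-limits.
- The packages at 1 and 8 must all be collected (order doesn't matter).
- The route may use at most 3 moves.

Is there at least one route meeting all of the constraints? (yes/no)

no

1 must be visited but has only one open neighbour (4), and it is neither the start nor the goal — the route would have to enter and leave through 4, re-entering it.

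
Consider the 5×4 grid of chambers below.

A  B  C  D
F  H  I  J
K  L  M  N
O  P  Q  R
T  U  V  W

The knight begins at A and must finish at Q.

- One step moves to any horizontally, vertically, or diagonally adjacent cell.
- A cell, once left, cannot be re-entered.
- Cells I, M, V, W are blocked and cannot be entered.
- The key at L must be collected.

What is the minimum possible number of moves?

3

Any route passes through L somewhere between A and Q. Summing Chebyshev distances along the two legs (A → L → Q) gives a lower bound of 2 + 1 = 3 moves.
A route of 3 moves achieves this: A → F → L → Q.
Since 3 matches the lower bound, it is optimal.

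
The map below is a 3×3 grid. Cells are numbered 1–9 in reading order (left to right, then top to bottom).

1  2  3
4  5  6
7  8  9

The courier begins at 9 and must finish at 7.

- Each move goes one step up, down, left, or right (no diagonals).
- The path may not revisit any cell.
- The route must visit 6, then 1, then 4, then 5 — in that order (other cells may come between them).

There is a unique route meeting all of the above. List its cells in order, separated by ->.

The waypoints must appear in the order 6, 1, 4, 5, with no cell reused.
Route from 9: 2× up (reaching 3), 2× left (reaching 1), down to 4, right to 5, down to 8, left to 7 — 8 moves in all.
Check: order respected (6 at step 1, 1 at step 4, 4 at step 5, 5 at step 6).

9 -> 6 -> 3 -> 2 -> 1 -> 4 -> 5 -> 8 -> 7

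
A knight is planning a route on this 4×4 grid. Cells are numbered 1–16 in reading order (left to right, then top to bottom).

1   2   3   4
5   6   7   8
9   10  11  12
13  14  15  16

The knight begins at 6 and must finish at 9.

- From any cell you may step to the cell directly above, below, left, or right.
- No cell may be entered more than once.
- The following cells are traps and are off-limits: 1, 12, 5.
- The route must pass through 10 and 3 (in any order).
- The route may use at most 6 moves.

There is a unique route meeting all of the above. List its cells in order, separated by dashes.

The budget equals the shortest possible length, so every move has to be on a shortest route through the required cells.
Route from 6: up 1 to 2, right 1 to 3, down 2 to 11, left 2 to 9 — 6 moves in all.
Check: all required cells visited; 6 ≤ 6 moves.

6 - 2 - 3 - 7 - 11 - 10 - 9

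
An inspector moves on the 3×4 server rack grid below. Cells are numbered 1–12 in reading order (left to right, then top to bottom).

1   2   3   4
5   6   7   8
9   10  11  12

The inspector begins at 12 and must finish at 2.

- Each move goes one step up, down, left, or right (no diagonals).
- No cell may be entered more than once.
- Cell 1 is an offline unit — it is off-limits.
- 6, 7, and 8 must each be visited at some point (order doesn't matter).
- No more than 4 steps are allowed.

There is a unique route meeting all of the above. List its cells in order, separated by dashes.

The 4-move cap with required stops at 6, 7, 8 leaves no slack for detours.
Route from 12: up 1 to 8, left 2 to 6, up 1 to 2 — 4 moves in all.
Check: all required cells visited; 4 ≤ 4 moves.

12 - 8 - 7 - 6 - 2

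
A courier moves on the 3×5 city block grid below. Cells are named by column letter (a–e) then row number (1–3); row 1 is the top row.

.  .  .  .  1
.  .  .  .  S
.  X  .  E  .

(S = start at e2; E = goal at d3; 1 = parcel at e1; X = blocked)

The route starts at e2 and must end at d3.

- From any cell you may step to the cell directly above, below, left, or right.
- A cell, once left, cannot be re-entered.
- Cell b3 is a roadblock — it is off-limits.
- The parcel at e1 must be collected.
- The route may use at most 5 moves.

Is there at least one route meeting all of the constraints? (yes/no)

yes

One route that works: e2 → e1 → d1 → d2 → d3.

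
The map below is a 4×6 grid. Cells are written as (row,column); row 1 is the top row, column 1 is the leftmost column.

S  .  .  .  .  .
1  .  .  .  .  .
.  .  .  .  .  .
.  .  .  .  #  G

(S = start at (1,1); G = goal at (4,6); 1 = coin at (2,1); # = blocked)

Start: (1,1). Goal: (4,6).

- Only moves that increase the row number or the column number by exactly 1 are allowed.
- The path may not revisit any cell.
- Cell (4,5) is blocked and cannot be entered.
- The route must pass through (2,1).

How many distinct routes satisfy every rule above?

A right/down-only route from (1,1) to (4,6) makes exactly 3 down-moves and 5 right-moves in some order.
With no other constraints that would be C(8,3) = 56 routes.
Split at (2,1) and multiply the segment counts (each segment already excludes blocked cells): (1,1)→(2,1): 1; (2,1)→(4,6): 6; product = 6.
That gives 6 routes.

6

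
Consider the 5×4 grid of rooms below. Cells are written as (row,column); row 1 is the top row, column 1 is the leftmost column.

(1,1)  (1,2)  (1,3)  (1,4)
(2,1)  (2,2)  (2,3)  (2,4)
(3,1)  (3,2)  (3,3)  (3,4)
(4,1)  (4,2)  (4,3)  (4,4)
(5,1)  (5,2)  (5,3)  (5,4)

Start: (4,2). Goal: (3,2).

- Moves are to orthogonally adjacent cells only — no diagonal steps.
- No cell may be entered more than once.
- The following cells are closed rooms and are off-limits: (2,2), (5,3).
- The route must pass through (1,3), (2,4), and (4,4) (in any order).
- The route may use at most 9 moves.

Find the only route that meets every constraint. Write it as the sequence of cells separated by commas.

The budget equals the shortest possible length, so every move has to be on a shortest route through the required cells.
Route from (4,2): 2× right (reaching (4,4)), 3× up (reaching (1,4)), left to (1,3), 2× down (reaching (3,3)), left to (3,2) — 9 moves in all.
Check: all required cells visited; 9 ≤ 9 moves.

(4,2), (4,3), (4,4), (3,4), (2,4), (1,4), (1,3), (2,3), (3,3), (3,2)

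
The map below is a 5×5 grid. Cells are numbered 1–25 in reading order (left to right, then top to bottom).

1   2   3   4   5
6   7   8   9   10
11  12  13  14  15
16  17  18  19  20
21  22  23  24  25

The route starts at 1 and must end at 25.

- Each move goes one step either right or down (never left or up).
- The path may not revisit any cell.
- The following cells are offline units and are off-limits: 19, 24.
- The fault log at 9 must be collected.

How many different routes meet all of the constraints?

8

A right/down-only route from 1 to 25 makes exactly 4 down-moves and 4 right-moves in some order.
With no other constraints that would be C(8,4) = 70 routes.
Split at 9 and multiply the segment counts (each segment already excludes blocked cells): 1→9: 4; 9→25: 2; product = 8.
That gives 8 routes.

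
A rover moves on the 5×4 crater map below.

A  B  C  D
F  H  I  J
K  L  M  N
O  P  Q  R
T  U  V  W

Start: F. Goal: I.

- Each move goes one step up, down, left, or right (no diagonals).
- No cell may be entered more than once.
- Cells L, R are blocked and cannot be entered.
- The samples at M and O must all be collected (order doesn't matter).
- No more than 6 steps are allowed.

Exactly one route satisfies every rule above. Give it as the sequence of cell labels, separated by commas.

F, K, O, P, Q, M, I

The budget equals the shortest possible length, so every move has to be on a shortest route through the required cells.
Route from F: 2× down (reaching O), 2× right (reaching Q), 2× up (reaching I) — 6 moves in all.
Check: all required cells visited; 6 ≤ 6 moves.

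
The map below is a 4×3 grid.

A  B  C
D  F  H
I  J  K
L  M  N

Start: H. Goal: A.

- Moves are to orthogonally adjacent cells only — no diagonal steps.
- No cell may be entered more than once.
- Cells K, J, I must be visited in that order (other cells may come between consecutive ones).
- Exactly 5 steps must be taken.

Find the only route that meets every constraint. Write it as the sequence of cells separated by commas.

The waypoints must appear in the order K, J, I, with no cell reused.
Route from H: down 1 to K, left 2 to I, up 2 to A — 5 moves in all.
Check: order respected (K at step 1, J at step 2, I at step 3); 5 moves as required.

H, K, J, I, D, A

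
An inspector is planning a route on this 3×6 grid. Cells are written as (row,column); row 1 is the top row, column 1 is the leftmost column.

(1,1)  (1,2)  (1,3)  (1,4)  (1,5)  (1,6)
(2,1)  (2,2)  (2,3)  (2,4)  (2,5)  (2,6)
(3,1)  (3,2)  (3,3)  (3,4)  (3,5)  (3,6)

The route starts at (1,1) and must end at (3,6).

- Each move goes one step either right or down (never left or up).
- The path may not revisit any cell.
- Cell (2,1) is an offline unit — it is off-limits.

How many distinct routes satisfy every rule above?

A right/down-only route from (1,1) to (3,6) makes exactly 2 down-moves and 5 right-moves in some order.
With no other constraints that would be C(7,2) = 21 routes.
Subtract routes through each blocked cell (inclusion–exclusion for overlaps): − through (2,1): 6 → 15.
That gives 15 routes.

15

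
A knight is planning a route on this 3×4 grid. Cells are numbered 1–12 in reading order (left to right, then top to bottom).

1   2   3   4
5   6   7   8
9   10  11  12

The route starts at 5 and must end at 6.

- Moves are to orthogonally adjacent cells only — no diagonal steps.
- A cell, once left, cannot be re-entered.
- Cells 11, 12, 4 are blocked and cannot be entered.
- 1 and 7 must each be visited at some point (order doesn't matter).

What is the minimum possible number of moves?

5

Any route passes through 1 and 7 in some order between 5 and 6. Summing Manhattan distances along each leg and taking the cheapest ordering (5 → 1 → 7 → 6) gives a lower bound of 1 + 3 + 1 = 5 moves.
A route of 5 moves achieves this: 5 → 1 → 2 → 3 → 7 → 6.
Since 5 matches the lower bound, it is optimal.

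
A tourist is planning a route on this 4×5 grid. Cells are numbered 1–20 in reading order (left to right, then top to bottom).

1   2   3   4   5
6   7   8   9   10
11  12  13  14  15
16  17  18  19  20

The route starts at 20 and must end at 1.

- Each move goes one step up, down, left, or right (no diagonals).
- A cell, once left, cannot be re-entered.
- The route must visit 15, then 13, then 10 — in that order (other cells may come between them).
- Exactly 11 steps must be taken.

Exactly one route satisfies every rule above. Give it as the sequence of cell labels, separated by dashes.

20 - 15 - 14 - 13 - 8 - 9 - 10 - 5 - 4 - 3 - 2 - 1

The waypoints must appear in the order 15, 13, 10, with no cell reused.
Route from 20: up to 15, 2× left (reaching 13), up to 8, 2× right (reaching 10), up to 5, 4× left (reaching 1) — 11 moves in all.
Check: order respected (15 at step 1, 13 at step 3, 10 at step 6); 11 moves as required.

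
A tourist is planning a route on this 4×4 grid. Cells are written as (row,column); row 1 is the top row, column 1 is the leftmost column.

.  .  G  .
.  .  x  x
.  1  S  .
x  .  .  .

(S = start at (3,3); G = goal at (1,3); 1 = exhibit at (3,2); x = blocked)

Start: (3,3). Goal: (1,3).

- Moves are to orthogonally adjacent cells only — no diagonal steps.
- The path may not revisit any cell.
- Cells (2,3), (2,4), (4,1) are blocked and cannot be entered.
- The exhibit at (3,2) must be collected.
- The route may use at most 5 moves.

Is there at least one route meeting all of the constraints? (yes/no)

One route that works: (3,3) → (3,2) → (2,2) → (1,2) → (1,3).

yes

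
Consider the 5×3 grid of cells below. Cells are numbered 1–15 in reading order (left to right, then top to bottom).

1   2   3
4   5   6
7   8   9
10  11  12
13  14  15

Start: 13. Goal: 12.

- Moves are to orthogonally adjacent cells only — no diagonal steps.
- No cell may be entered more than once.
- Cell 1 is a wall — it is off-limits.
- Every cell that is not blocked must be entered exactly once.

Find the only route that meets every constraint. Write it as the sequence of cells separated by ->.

13 -> 10 -> 7 -> 4 -> 5 -> 2 -> 3 -> 6 -> 9 -> 8 -> 11 -> 14 -> 15 -> 12

Need to visit all 14 open cells exactly once, starting at 13 and ending at 12.
Route from 13: up 3 to 4, right 1 to 5, up 1 to 2, right 1 to 3, down 2 to 9, left 1 to 8, down 2 to 14, right 1 to 15, up 1 to 12 — 13 moves in all.
Check: all 14 open cells covered.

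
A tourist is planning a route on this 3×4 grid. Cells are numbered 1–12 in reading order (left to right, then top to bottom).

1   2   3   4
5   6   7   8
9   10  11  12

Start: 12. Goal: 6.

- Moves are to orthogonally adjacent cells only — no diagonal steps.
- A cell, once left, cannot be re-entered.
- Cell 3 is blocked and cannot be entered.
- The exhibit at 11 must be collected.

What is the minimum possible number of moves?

Any route passes through 11 somewhere between 12 and 6. Summing Manhattan distances along the two legs (12 → 11 → 6) gives a lower bound of 1 + 2 = 3 moves.
A route of 3 moves achieves this: 12 → 11 → 7 → 6.
Since 3 matches the lower bound, it is optimal.

3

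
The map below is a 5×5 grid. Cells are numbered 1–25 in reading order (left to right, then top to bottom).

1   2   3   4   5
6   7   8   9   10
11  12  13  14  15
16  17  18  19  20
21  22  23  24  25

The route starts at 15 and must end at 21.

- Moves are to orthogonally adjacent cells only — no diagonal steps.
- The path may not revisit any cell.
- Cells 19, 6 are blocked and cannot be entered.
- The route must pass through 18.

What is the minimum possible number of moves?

6

Any route passes through 18 somewhere between 15 and 21. Summing Manhattan distances along the two legs (15 → 18 → 21) gives a lower bound of 3 + 3 = 6 moves.
A route of 6 moves achieves this: 15 → 14 → 13 → 18 → 23 → 22 → 21.
Since 6 matches the lower bound, it is optimal.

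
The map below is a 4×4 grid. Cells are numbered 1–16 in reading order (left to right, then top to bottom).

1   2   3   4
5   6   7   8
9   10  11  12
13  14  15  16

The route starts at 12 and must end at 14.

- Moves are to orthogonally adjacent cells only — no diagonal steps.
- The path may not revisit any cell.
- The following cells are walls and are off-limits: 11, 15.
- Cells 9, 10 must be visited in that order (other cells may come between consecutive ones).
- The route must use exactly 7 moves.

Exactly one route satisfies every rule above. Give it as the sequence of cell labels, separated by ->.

12 -> 8 -> 7 -> 6 -> 5 -> 9 -> 10 -> 14

The waypoints must appear in the order 9, 10, with no cell reused.
Route from 12: up 1 to 8, left 3 to 5, down 1 to 9, right 1 to 10, down 1 to 14 — 7 moves in all.
Check: order respected (9 at step 5, 10 at step 6); 7 moves as required.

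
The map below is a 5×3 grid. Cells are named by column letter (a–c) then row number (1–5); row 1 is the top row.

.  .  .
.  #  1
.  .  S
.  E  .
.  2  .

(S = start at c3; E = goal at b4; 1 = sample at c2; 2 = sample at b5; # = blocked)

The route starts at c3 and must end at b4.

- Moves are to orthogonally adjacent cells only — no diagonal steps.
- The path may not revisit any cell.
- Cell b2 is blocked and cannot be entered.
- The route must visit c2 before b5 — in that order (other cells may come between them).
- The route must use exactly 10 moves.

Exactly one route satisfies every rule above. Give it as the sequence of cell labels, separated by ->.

The waypoints must appear in the order c2, b5, with no cell reused.
Route from c3: 2× up (reaching c1), 2× left (reaching a1), 4× down (reaching a5), right to b5, up to b4 — 10 moves in all.
Check: order respected (1 at step 1, 2 at step 9); 10 moves as required.

c3 -> c2 -> c1 -> b1 -> a1 -> a2 -> a3 -> a4 -> a5 -> b5 -> b4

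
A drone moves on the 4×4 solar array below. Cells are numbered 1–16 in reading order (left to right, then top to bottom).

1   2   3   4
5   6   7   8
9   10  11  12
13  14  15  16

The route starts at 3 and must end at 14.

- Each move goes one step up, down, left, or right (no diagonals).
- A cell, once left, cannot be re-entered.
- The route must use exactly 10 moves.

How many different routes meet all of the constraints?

Need simple routes of exactly 10 moves from 3 to 14 (Manhattan distance 4, so 3 moves are spent on a detour and 3 undoing it).
Branch systematically from the start, pruning whenever the remaining move budget drops below the Manhattan distance to 14 or differs from it in parity. Grouping the completions by first move — via 7: 5; via 2: 12; via 4: 11 — and summing: 5 + 12 + 11 = 28.
That gives 28 routes.

28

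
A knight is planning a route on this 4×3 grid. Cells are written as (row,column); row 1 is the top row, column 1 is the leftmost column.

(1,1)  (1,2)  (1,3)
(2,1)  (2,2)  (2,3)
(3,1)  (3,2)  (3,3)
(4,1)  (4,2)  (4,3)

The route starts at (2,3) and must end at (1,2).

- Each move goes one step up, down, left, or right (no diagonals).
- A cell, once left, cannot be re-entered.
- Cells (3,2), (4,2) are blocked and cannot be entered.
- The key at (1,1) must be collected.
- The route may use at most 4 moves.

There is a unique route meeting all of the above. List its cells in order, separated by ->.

The 4-move cap with required stops at (1,1) leaves no slack for detours.
Route from (2,3): 2× left (reaching (2,1)), up to (1,1), right to (1,2) — 4 moves in all.
Check: all required cells visited; 4 ≤ 4 moves.

(2,3) -> (2,2) -> (2,1) -> (1,1) -> (1,2)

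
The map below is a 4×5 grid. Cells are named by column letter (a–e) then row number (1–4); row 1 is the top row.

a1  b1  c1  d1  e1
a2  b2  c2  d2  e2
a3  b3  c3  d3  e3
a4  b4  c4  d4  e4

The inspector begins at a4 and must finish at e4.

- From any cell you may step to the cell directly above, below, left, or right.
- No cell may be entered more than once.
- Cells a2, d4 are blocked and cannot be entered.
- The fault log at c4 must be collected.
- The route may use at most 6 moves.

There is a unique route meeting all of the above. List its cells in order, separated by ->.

a4 -> b4 -> c4 -> c3 -> d3 -> e3 -> e4

Any route must reach c4 and still end at e4 within 6 moves, so the order of the required stops is forced.
Route from a4: 2× right (reaching c4), up to c3, 2× right (reaching e3), down to e4 — 6 moves in all.
Check: all required cells visited; 6 ≤ 6 moves.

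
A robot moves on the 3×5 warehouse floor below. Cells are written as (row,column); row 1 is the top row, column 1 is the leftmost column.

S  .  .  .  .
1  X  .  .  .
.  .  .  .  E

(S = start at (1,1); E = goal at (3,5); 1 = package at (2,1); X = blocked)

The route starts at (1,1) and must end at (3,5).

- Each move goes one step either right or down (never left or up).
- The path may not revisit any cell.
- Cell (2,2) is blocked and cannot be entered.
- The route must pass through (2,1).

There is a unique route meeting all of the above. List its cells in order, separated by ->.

(1,1) -> (2,1) -> (3,1) -> (3,2) -> (3,3) -> (3,4) -> (3,5)

Moves only go right or down, so the column and row indices never decrease.
Route from (1,1): 2× down (reaching (3,1)), 4× right (reaching (3,5)) — 6 moves in all.
Check: all required cells visited.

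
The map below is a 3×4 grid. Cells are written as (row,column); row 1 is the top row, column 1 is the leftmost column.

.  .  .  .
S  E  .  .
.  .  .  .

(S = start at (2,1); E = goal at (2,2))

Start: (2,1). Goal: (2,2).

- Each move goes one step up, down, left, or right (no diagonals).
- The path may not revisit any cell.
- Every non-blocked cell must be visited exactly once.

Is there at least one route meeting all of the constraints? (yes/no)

no

Exhausting the options from (2,1), every branch either would have to re-enter a cell already used or reaches the goal with a constraint still unmet.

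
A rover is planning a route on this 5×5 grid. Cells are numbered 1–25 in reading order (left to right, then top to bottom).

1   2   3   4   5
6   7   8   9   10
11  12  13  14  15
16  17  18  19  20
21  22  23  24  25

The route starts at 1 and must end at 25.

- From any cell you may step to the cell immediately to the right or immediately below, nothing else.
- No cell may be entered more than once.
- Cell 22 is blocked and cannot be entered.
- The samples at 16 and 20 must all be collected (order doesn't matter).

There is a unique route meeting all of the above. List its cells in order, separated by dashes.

1 - 6 - 11 - 16 - 17 - 18 - 19 - 20 - 25

Moves only go right or down, so the column and row indices never decrease.
Route from 1: 3× down (reaching 16), 4× right (reaching 20), down to 25 — 8 moves in all.
Check: all required cells visited.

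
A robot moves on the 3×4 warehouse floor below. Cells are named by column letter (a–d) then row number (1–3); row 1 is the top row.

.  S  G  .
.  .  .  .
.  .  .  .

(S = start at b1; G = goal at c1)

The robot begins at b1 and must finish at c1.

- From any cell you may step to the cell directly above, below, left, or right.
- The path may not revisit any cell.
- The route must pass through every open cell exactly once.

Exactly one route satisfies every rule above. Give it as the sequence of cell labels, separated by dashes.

b1 - a1 - a2 - a3 - b3 - b2 - c2 - c3 - d3 - d2 - d1 - c1

Need to visit all 12 open cells exactly once, starting at b1 and ending at c1.
Cell d1 has only two open neighbours (d2 and c1), so the path must pass straight through it: one of those is the cell it's entered from and the other is where it exits.
Route from b1: left to a1, 2× down (reaching a3), right to b3, up to b2, right to c2, down to c3, right to d3, 2× up (reaching d1), left to c1 — 11 moves in all.
Check: all 12 open cells covered.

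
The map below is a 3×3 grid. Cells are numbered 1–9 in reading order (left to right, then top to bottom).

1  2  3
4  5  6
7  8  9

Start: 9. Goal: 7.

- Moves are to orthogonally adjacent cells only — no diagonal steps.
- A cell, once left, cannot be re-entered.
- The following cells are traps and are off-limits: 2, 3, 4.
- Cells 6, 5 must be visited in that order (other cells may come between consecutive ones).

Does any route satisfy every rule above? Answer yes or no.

One route that works: 9 → 6 → 5 → 8 → 7.

yes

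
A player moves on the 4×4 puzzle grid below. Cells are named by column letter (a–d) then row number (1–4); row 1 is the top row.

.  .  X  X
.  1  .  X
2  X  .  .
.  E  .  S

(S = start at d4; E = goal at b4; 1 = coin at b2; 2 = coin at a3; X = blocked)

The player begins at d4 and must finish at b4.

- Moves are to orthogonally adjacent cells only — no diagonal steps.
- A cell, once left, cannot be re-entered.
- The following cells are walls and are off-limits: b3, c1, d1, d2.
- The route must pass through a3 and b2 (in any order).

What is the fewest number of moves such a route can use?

8

Any route passes through a3 and b2 in some order between d4 and b4. Summing Manhattan distances along each leg and taking the cheapest ordering (d4 → b2 → a3 → b4) gives a lower bound of 4 + 2 + 2 = 8 moves.
A route of 8 moves achieves this: d4 → d3 → c3 → c2 → b2 → a2 → a3 → a4 → b4.
Since 8 matches the lower bound, it is optimal.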